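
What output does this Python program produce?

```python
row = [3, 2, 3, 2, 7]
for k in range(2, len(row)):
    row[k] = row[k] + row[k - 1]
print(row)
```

[3, 2, 5, 7, 14]

k=2: row[2] = 3+2 = 5 → [3, 2, 5, 2, 7]
k=3: row[3] = 2+5 = 7 → [3, 2, 5, 7, 7]
k=4: row[4] = 7+7 = 14 → [3, 2, 5, 7, 14]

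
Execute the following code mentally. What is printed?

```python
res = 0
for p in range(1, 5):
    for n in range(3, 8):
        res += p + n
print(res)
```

150

p=1,n=3: res = 0+4 = 4
p=1,n=4: res = 4+5 = 9
p=1,n=5: res = 9+6 = 15
p=1,n=6: res = 15+7 = 22
p=1,n=7: res = 22+8 = 30
p=2,n=3: res = 30+5 = 35
p=2,n=4: res = 35+6 = 41
p=2,n=5: res = 41+7 = 48
p=2,n=6: res = 48+8 = 56
p=2,n=7: res = 56+9 = 65
p=3,n=3: res = 65+6 = 71
p=3,n=4: res = 71+7 = 78
p=3,n=5: res = 78+8 = 86
p=3,n=6: res = 86+9 = 95
p=3,n=7: res = 95+10 = 105
p=4,n=3: res = 105+7 = 112
p=4,n=4: res = 112+8 = 120
p=4,n=5: res = 120+9 = 129
p=4,n=6: res = 129+10 = 139
p=4,n=7: res = 139+11 = 150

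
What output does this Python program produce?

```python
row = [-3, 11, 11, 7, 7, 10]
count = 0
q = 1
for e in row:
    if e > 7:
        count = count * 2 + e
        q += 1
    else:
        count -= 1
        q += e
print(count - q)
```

e=-3: not >7, count = 0-1 = -1; q=-2
e=11: >7, count = (-1)*2+11 = 9; q=-1
e=11: >7, count = 9*2+11 = 29; q=0
e=7: not >7, count = 29-1 = 28; q=7
e=7: not >7, count = 28-1 = 27; q=14
e=10: >7, count = 27*2+10 = 64; q=15
count-q = 64-15 = 49

49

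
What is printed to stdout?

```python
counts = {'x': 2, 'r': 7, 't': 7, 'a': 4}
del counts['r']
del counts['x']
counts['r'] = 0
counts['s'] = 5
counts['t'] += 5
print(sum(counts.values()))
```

21

del 'r' → {'x': 2, 't': 7, 'a': 4}
del 'x' → {'t': 7, 'a': 4}
counts['r'] = 0 → {'t': 7, 'a': 4, 'r': 0}
counts['s'] = 5 → {'t': 7, 'a': 4, 'r': 0, 's': 5}
counts['t'] = 7+5 = 12 → {'t': 12, 'a': 4, 'r': 0, 's': 5}
sum of values = 21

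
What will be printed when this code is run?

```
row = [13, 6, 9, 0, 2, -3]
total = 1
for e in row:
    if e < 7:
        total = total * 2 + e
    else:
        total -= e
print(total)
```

e=13: not <7, total = 1-13 = -12
e=6: <7, total = (-12)*2+6 = -18
e=9: not <7, total = (-18)-9 = -27
e=0: <7, total = (-27)*2+0 = -54
e=2: <7, total = (-54)*2+2 = -106
e=-3: <7, total = (-106)*2+(-3) = -215

-215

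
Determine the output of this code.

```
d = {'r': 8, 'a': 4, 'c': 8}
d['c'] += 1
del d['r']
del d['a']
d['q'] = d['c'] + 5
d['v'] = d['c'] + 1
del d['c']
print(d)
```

d['c'] = 8+1 = 9 → {'r': 8, 'a': 4, 'c': 9}
del 'r' → {'a': 4, 'c': 9}
del 'a' → {'c': 9}
d['q'] = d['c']+5 = 14 → {'c': 9, 'q': 14}
d['v'] = d['c']+1 = 10 → {'c': 9, 'q': 14, 'v': 10}
del 'c' → {'q': 14, 'v': 10}

{'q': 14, 'v': 10}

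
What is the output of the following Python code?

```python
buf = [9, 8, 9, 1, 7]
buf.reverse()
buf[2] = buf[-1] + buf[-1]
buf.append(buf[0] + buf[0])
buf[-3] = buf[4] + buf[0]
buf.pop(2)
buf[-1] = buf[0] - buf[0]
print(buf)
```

[7, 1, 16, 9, 0]

reverse → [7, 1, 9, 8, 9]
buf[2] = buf[-1]+buf[-1] = 9+9 = 18 → [7, 1, 18, 8, 9]
append buf[0]+buf[0] = 7+7 = 14 → [7, 1, 18, 8, 9, 14]
buf[-3] = buf[4]+buf[0] = 9+7 = 16 → [7, 1, 18, 16, 9, 14]
pop(2) removes 18 → [7, 1, 16, 9, 14]
buf[-1] = buf[0]-buf[0] = 7-7 = 0 → [7, 1, 16, 9, 0]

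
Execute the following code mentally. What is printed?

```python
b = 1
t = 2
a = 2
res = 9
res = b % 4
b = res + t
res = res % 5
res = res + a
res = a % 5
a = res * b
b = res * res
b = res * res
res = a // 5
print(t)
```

res = 1%4 = 1
b = 1+2 = 3
res = 1%5 = 1
res = 1+2 = 3
res = 2%5 = 2
a = 2*3 = 6
b = 2*2 = 4
b = 2*2 = 4
res = 6//5 = 1

2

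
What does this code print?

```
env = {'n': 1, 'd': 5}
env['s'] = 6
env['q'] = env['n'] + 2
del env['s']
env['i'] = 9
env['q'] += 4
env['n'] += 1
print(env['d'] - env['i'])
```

-4

env['s'] = 6 → {'n': 1, 'd': 5, 's': 6}
env['q'] = env['n']+2 = 3 → {'n': 1, 'd': 5, 's': 6, 'q': 3}
del 's' → {'n': 1, 'd': 5, 'q': 3}
env['i'] = 9 → {'n': 1, 'd': 5, 'q': 3, 'i': 9}
env['q'] = 3+4 = 7 → {'n': 1, 'd': 5, 'q': 7, 'i': 9}
env['n'] = 1+1 = 2 → {'n': 2, 'd': 5, 'q': 7, 'i': 9}
env['d']-env['i'] = 5-9 = -4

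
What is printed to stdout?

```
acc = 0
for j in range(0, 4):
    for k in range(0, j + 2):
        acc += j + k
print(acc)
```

j=0,k=0: acc = 0+0 = 0
j=0,k=1: acc = 0+1 = 1
j=1,k=0: acc = 1+1 = 2
j=1,k=1: acc = 2+2 = 4
j=1,k=2: acc = 4+3 = 7
j=2,k=0: acc = 7+2 = 9
j=2,k=1: acc = 9+3 = 12
j=2,k=2: acc = 12+4 = 16
j=2,k=3: acc = 16+5 = 21
j=3,k=0: acc = 21+3 = 24
j=3,k=1: acc = 24+4 = 28
j=3,k=2: acc = 28+5 = 33
j=3,k=3: acc = 33+6 = 39
j=3,k=4: acc = 39+7 = 46

46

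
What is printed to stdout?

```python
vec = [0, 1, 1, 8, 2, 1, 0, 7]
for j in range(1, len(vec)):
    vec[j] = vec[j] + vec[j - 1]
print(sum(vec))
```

71

j=1: vec[1] = 1+0 = 1 → [0, 1, 1, 8, 2, 1, 0, 7]
j=2: vec[2] = 1+1 = 2 → [0, 1, 2, 8, 2, 1, 0, 7]
j=3: vec[3] = 8+2 = 10 → [0, 1, 2, 10, 2, 1, 0, 7]
j=4: vec[4] = 2+10 = 12 → [0, 1, 2, 10, 12, 1, 0, 7]
j=5: vec[5] = 1+12 = 13 → [0, 1, 2, 10, 12, 13, 0, 7]
j=6: vec[6] = 0+13 = 13 → [0, 1, 2, 10, 12, 13, 13, 7]
j=7: vec[7] = 7+13 = 20 → [0, 1, 2, 10, 12, 13, 13, 20]
sum = 71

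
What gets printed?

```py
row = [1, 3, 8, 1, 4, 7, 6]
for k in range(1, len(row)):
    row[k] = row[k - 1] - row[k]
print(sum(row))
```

-87

k=1: row[1] = 1-3 = -2 → [1, -2, 8, 1, 4, 7, 6]
k=2: row[2] = (-2)-8 = -10 → [1, -2, -10, 1, 4, 7, 6]
k=3: row[3] = (-10)-1 = -11 → [1, -2, -10, -11, 4, 7, 6]
k=4: row[4] = (-11)-4 = -15 → [1, -2, -10, -11, -15, 7, 6]
k=5: row[5] = (-15)-7 = -22 → [1, -2, -10, -11, -15, -22, 6]
k=6: row[6] = (-22)-6 = -28 → [1, -2, -10, -11, -15, -22, -28]
sum = -87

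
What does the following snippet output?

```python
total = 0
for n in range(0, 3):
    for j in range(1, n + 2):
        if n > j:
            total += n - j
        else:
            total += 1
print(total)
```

6

n=0,j=1: not 0>1, total = 0+1 = 1
n=1,j=1: not 1>1, total = 1+1 = 2
n=1,j=2: not 1>2, total = 2+1 = 3
n=2,j=1: 2>1, total = 3+1 = 4
n=2,j=2: not 2>2, total = 4+1 = 5
n=2,j=3: not 2>3, total = 5+1 = 6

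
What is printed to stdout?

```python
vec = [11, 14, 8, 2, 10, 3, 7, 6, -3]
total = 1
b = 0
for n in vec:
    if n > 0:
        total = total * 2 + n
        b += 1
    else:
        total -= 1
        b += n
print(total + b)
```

2964

n=11: >0, total = 1*2+11 = 13; b=1
n=14: >0, total = 13*2+14 = 40; b=2
n=8: >0, total = 40*2+8 = 88; b=3
n=2: >0, total = 88*2+2 = 178; b=4
n=10: >0, total = 178*2+10 = 366; b=5
n=3: >0, total = 366*2+3 = 735; b=6
n=7: >0, total = 735*2+7 = 1477; b=7
n=6: >0, total = 1477*2+6 = 2960; b=8
n=-3: not >0, total = 2960-1 = 2959; b=5
total+b = 2959+5 = 2964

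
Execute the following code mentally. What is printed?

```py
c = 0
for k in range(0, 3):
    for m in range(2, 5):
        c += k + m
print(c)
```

k=0,m=2: c = 0+2 = 2
k=0,m=3: c = 2+3 = 5
k=0,m=4: c = 5+4 = 9
k=1,m=2: c = 9+3 = 12
k=1,m=3: c = 12+4 = 16
k=1,m=4: c = 16+5 = 21
k=2,m=2: c = 21+4 = 25
k=2,m=3: c = 25+5 = 30
k=2,m=4: c = 30+6 = 36

36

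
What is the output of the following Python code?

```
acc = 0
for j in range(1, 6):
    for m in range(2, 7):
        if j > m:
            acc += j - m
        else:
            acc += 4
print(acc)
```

j=1,m=2: not 1>2, acc = 0+4 = 4
j=1,m=3: not 1>3, acc = 4+4 = 8
j=1,m=4: not 1>4, acc = 8+4 = 12
j=1,m=5: not 1>5, acc = 12+4 = 16
j=1,m=6: not 1>6, acc = 16+4 = 20
j=2,m=2: not 2>2, acc = 20+4 = 24
j=2,m=3: not 2>3, acc = 24+4 = 28
j=2,m=4: not 2>4, acc = 28+4 = 32
j=2,m=5: not 2>5, acc = 32+4 = 36
j=2,m=6: not 2>6, acc = 36+4 = 40
j=3,m=2: 3>2, acc = 40+1 = 41
j=3,m=3: not 3>3, acc = 41+4 = 45
j=3,m=4: not 3>4, acc = 45+4 = 49
j=3,m=5: not 3>5, acc = 49+4 = 53
j=3,m=6: not 3>6, acc = 53+4 = 57
j=4,m=2: 4>2, acc = 57+2 = 59
j=4,m=3: 4>3, acc = 59+1 = 60
j=4,m=4: not 4>4, acc = 60+4 = 64
j=4,m=5: not 4>5, acc = 64+4 = 68
j=4,m=6: not 4>6, acc = 68+4 = 72
j=5,m=2: 5>2, acc = 72+3 = 75
j=5,m=3: 5>3, acc = 75+2 = 77
j=5,m=4: 5>4, acc = 77+1 = 78
j=5,m=5: not 5>5, acc = 78+4 = 82
j=5,m=6: not 5>6, acc = 82+4 = 86

86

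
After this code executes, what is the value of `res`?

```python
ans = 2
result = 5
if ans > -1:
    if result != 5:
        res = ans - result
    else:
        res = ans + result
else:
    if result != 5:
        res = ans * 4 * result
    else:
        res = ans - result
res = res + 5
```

ans=2, result=5
ans > -1 is True; result != 5 is False
→ res = ans + result = 7
res = 7+5 = 12

12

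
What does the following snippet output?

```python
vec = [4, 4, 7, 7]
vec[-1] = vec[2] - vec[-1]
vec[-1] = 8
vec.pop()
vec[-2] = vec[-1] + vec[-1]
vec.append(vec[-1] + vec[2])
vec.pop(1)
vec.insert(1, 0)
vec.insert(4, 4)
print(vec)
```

[4, 0, 7, 14, 4]

vec[-1] = vec[2]-vec[-1] = 7-7 = 0 → [4, 4, 7, 0]
vec[-1] = 8 → [4, 4, 7, 8]
pop() removes 8 → [4, 4, 7]
vec[-2] = vec[-1]+vec[-1] = 7+7 = 14 → [4, 14, 7]
append vec[-1]+vec[2] = 7+7 = 14 → [4, 14, 7, 14]
pop(1) removes 14 → [4, 7, 14]
insert 0 at 1 → [4, 0, 7, 14]
insert 4 at 4 → [4, 0, 7, 14, 4]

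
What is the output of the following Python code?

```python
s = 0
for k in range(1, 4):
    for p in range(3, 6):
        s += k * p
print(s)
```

k=1,p=3: s = 0+3 = 3
k=1,p=4: s = 3+4 = 7
k=1,p=5: s = 7+5 = 12
k=2,p=3: s = 12+6 = 18
k=2,p=4: s = 18+8 = 26
k=2,p=5: s = 26+10 = 36
k=3,p=3: s = 36+9 = 45
k=3,p=4: s = 45+12 = 57
k=3,p=5: s = 57+15 = 72

72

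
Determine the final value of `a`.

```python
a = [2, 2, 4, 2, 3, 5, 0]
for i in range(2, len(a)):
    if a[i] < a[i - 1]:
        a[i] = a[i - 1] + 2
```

i=2: 4>=2, unchanged → [2, 2, 4, 2, 3, 5, 0]
i=3: 2<4, a[3] = 4+2 = 6 → [2, 2, 4, 6, 3, 5, 0]
i=4: 3<6, a[4] = 6+2 = 8 → [2, 2, 4, 6, 8, 5, 0]
i=5: 5<8, a[5] = 8+2 = 10 → [2, 2, 4, 6, 8, 10, 0]
i=6: 0<10, a[6] = 10+2 = 12 → [2, 2, 4, 6, 8, 10, 12]

[2, 2, 4, 6, 8, 10, 12]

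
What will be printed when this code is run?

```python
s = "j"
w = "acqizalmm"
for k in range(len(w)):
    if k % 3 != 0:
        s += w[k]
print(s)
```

jcqzamm

k=0: skip
k=1: add 'c' → 'jc'
k=2: add 'q' → 'jcq'
k=3: skip
k=4: add 'z' → 'jcqz'
k=5: add 'a' → 'jcqza'
k=6: skip
k=7: add 'm' → 'jcqzam'
k=8: add 'm' → 'jcqzamm'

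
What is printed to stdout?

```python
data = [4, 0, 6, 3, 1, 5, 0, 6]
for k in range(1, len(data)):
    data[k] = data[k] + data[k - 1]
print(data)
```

[4, 4, 10, 13, 14, 19, 19, 25]

k=1: data[1] = 0+4 = 4 → [4, 4, 6, 3, 1, 5, 0, 6]
k=2: data[2] = 6+4 = 10 → [4, 4, 10, 3, 1, 5, 0, 6]
k=3: data[3] = 3+10 = 13 → [4, 4, 10, 13, 1, 5, 0, 6]
k=4: data[4] = 1+13 = 14 → [4, 4, 10, 13, 14, 5, 0, 6]
k=5: data[5] = 5+14 = 19 → [4, 4, 10, 13, 14, 19, 0, 6]
k=6: data[6] = 0+19 = 19 → [4, 4, 10, 13, 14, 19, 19, 6]
k=7: data[7] = 6+19 = 25 → [4, 4, 10, 13, 14, 19, 19, 25]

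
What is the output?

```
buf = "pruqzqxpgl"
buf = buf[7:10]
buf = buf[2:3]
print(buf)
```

slice [7:10] → 'pgl'
slice [2:3] → 'l'

l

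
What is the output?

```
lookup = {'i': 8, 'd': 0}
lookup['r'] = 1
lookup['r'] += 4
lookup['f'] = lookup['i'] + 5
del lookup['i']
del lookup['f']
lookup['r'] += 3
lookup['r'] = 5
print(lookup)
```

{'d': 0, 'r': 5}

lookup['r'] = 1 → {'i': 8, 'd': 0, 'r': 1}
lookup['r'] = 1+4 = 5 → {'i': 8, 'd': 0, 'r': 5}
lookup['f'] = lookup['i']+5 = 13 → {'i': 8, 'd': 0, 'r': 5, 'f': 13}
del 'i' → {'d': 0, 'r': 5, 'f': 13}
del 'f' → {'d': 0, 'r': 5}
lookup['r'] = 5+3 = 8 → {'d': 0, 'r': 8}
lookup['r'] = 5 → {'d': 0, 'r': 5}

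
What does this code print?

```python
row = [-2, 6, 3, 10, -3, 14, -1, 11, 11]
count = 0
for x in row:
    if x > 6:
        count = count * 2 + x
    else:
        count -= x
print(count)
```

x=-2: not >6, count = 0-(-2) = 2
x=6: not >6, count = 2-6 = -4
x=3: not >6, count = (-4)-3 = -7
x=10: >6, count = (-7)*2+10 = -4
x=-3: not >6, count = (-4)-(-3) = -1
x=14: >6, count = (-1)*2+14 = 12
x=-1: not >6, count = 12-(-1) = 13
x=11: >6, count = 13*2+11 = 37
x=11: >6, count = 37*2+11 = 85

85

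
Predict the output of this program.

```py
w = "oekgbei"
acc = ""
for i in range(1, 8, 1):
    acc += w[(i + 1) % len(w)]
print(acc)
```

i=1: add w[2]='k' → 'k'
i=2: add w[3]='g' → 'kg'
i=3: add w[4]='b' → 'kgb'
i=4: add w[5]='e' → 'kgbe'
i=5: add w[6]='i' → 'kgbei'
i=6: add w[0]='o' → 'kgbeio'
i=7: add w[1]='e' → 'kgbeioe'

kgbeioe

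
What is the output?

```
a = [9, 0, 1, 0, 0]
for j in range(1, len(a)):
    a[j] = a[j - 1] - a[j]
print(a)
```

j=1: a[1] = 9-0 = 9 → [9, 9, 1, 0, 0]
j=2: a[2] = 9-1 = 8 → [9, 9, 8, 0, 0]
j=3: a[3] = 8-0 = 8 → [9, 9, 8, 8, 0]
j=4: a[4] = 8-0 = 8 → [9, 9, 8, 8, 8]

[9, 9, 8, 8, 8]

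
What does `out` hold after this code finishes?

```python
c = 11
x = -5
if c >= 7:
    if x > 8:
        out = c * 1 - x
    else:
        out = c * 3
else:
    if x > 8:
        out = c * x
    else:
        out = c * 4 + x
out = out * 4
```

c=11, x=-5
c >= 7 is True; x > 8 is False
→ out = c * 3 = 33
out = 33*4 = 132

132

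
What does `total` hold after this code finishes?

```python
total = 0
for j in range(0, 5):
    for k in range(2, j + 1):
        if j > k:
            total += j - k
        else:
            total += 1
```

7

j=2,k=2: not 2>2, total = 0+1 = 1
j=3,k=2: 3>2, total = 1+1 = 2
j=3,k=3: not 3>3, total = 2+1 = 3
j=4,k=2: 4>2, total = 3+2 = 5
j=4,k=3: 4>3, total = 5+1 = 6
j=4,k=4: not 4>4, total = 6+1 = 7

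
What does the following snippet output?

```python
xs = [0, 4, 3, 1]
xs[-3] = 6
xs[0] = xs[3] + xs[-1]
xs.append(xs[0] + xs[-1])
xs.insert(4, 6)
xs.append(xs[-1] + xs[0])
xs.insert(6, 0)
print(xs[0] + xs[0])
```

xs[-3] = 6 → [0, 6, 3, 1]
xs[0] = xs[3]+xs[-1] = 1+1 = 2 → [2, 6, 3, 1]
append xs[0]+xs[-1] = 2+1 = 3 → [2, 6, 3, 1, 3]
insert 6 at 4 → [2, 6, 3, 1, 6, 3]
append xs[-1]+xs[0] = 3+2 = 5 → [2, 6, 3, 1, 6, 3, 5]
insert 0 at 6 → [2, 6, 3, 1, 6, 3, 0, 5]
xs[0]+xs[0] = 2+2 = 4

4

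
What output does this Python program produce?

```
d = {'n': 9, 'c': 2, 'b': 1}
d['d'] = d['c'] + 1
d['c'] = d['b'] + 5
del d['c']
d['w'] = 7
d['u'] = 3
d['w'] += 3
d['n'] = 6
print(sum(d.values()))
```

d['d'] = d['c']+1 = 3 → {'n': 9, 'c': 2, 'b': 1, 'd': 3}
d['c'] = d['b']+5 = 6 → {'n': 9, 'c': 6, 'b': 1, 'd': 3}
del 'c' → {'n': 9, 'b': 1, 'd': 3}
d['w'] = 7 → {'n': 9, 'b': 1, 'd': 3, 'w': 7}
d['u'] = 3 → {'n': 9, 'b': 1, 'd': 3, 'w': 7, 'u': 3}
d['w'] = 7+3 = 10 → {'n': 9, 'b': 1, 'd': 3, 'w': 10, 'u': 3}
d['n'] = 6 → {'n': 6, 'b': 1, 'd': 3, 'w': 10, 'u': 3}
sum of values = 23

23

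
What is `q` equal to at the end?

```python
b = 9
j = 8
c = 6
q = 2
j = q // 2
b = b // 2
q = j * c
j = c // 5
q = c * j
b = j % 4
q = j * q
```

j = 2//2 = 1
b = 9//2 = 4
q = 1*6 = 6
j = 6//5 = 1
q = 6*1 = 6
b = 1%4 = 1
q = 1*6 = 6

6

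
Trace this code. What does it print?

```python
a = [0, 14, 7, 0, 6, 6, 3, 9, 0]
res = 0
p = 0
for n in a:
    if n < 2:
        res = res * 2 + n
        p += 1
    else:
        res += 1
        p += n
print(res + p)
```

64

n=0: <2, res = 0*2+0 = 0; p=1
n=14: not <2, res = 0+1 = 1; p=15
n=7: not <2, res = 1+1 = 2; p=22
n=0: <2, res = 2*2+0 = 4; p=23
n=6: not <2, res = 4+1 = 5; p=29
n=6: not <2, res = 5+1 = 6; p=35
n=3: not <2, res = 6+1 = 7; p=38
n=9: not <2, res = 7+1 = 8; p=47
n=0: <2, res = 8*2+0 = 16; p=48
res+p = 16+48 = 64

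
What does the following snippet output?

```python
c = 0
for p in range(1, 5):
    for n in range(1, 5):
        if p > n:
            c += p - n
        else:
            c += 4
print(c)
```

50

p=1,n=1: not 1>1, c = 0+4 = 4
p=1,n=2: not 1>2, c = 4+4 = 8
p=1,n=3: not 1>3, c = 8+4 = 12
p=1,n=4: not 1>4, c = 12+4 = 16
p=2,n=1: 2>1, c = 16+1 = 17
p=2,n=2: not 2>2, c = 17+4 = 21
p=2,n=3: not 2>3, c = 21+4 = 25
p=2,n=4: not 2>4, c = 25+4 = 29
p=3,n=1: 3>1, c = 29+2 = 31
p=3,n=2: 3>2, c = 31+1 = 32
p=3,n=3: not 3>3, c = 32+4 = 36
p=3,n=4: not 3>4, c = 36+4 = 40
p=4,n=1: 4>1, c = 40+3 = 43
p=4,n=2: 4>2, c = 43+2 = 45
p=4,n=3: 4>3, c = 45+1 = 46
p=4,n=4: not 4>4, c = 46+4 = 50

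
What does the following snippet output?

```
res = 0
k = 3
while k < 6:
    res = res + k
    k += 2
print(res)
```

8

k=3: res = 0+3 = 3
k=5: res = 3+5 = 8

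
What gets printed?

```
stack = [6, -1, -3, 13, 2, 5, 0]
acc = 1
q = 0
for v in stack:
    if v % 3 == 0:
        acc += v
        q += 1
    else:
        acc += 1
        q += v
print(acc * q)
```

v=6: %3==0, acc = 1+6 = 7; q=1
v=-1: not %3==0, acc = 7+1 = 8; q=0
v=-3: %3==0, acc = 8+(-3) = 5; q=1
v=13: not %3==0, acc = 5+1 = 6; q=14
v=2: not %3==0, acc = 6+1 = 7; q=16
v=5: not %3==0, acc = 7+1 = 8; q=21
v=0: %3==0, acc = 8+0 = 8; q=22
acc*q = 8*22 = 176

176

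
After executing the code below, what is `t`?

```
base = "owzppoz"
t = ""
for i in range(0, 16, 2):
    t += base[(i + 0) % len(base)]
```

i=0: add base[0]='o' → 'o'
i=2: add base[2]='z' → 'oz'
i=4: add base[4]='p' → 'ozp'
i=6: add base[6]='z' → 'ozpz'
i=8: add base[1]='w' → 'ozpzw'
i=10: add base[3]='p' → 'ozpzwp'
i=12: add base[5]='o' → 'ozpzwpo'
i=14: add base[0]='o' → 'ozpzwpoo'

'ozpzwpoo'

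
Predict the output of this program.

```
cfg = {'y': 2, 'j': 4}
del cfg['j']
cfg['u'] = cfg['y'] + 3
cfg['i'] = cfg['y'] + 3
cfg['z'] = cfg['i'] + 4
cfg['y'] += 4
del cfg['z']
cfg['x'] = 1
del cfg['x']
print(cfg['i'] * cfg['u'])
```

25

del 'j' → {'y': 2}
cfg['u'] = cfg['y']+3 = 5 → {'y': 2, 'u': 5}
cfg['i'] = cfg['y']+3 = 5 → {'y': 2, 'u': 5, 'i': 5}
cfg['z'] = cfg['i']+4 = 9 → {'y': 2, 'u': 5, 'i': 5, 'z': 9}
cfg['y'] = 2+4 = 6 → {'y': 6, 'u': 5, 'i': 5, 'z': 9}
del 'z' → {'y': 6, 'u': 5, 'i': 5}
cfg['x'] = 1 → {'y': 6, 'u': 5, 'i': 5, 'x': 1}
del 'x' → {'y': 6, 'u': 5, 'i': 5}
cfg['i']*cfg['u'] = 5*5 = 25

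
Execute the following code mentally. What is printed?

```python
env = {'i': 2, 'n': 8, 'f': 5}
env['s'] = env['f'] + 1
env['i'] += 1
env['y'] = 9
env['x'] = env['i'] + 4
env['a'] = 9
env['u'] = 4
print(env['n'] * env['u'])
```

env['s'] = env['f']+1 = 6 → {'i': 2, 'n': 8, 'f': 5, 's': 6}
env['i'] = 2+1 = 3 → {'i': 3, 'n': 8, 'f': 5, 's': 6}
env['y'] = 9 → {'i': 3, 'n': 8, 'f': 5, 's': 6, 'y': 9}
env['x'] = env['i']+4 = 7 → {'i': 3, 'n': 8, 'f': 5, 's': 6, 'y': 9, 'x': 7}
env['a'] = 9 → {'i': 3, 'n': 8, 'f': 5, 's': 6, 'y': 9, 'x': 7, 'a': 9}
env['u'] = 4 → {'i': 3, 'n': 8, 'f': 5, 's': 6, 'y': 9, 'x': 7, 'a': 9, 'u': 4}
env['n']*env['u'] = 8*4 = 32

32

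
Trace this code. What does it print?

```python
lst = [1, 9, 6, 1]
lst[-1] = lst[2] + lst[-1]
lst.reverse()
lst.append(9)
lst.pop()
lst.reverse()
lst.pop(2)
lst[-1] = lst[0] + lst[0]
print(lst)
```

lst[-1] = lst[2]+lst[-1] = 6+1 = 7 → [1, 9, 6, 7]
reverse → [7, 6, 9, 1]
append 9 → [7, 6, 9, 1, 9]
pop() removes 9 → [7, 6, 9, 1]
reverse → [1, 9, 6, 7]
pop(2) removes 6 → [1, 9, 7]
lst[-1] = lst[0]+lst[0] = 1+1 = 2 → [1, 9, 2]

[1, 9, 2]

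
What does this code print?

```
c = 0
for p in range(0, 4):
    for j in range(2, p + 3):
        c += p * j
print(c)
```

65

p=0,j=2: c = 0+0 = 0
p=1,j=2: c = 0+2 = 2
p=1,j=3: c = 2+3 = 5
p=2,j=2: c = 5+4 = 9
p=2,j=3: c = 9+6 = 15
p=2,j=4: c = 15+8 = 23
p=3,j=2: c = 23+6 = 29
p=3,j=3: c = 29+9 = 38
p=3,j=4: c = 38+12 = 50
p=3,j=5: c = 50+15 = 65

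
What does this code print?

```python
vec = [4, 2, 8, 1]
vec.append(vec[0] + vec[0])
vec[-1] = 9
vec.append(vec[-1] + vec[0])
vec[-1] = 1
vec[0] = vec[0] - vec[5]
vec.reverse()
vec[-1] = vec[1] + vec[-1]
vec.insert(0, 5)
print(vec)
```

[5, 1, 9, 1, 8, 2, 12]

append vec[0]+vec[0] = 4+4 = 8 → [4, 2, 8, 1, 8]
vec[-1] = 9 → [4, 2, 8, 1, 9]
append vec[-1]+vec[0] = 9+4 = 13 → [4, 2, 8, 1, 9, 13]
vec[-1] = 1 → [4, 2, 8, 1, 9, 1]
vec[0] = vec[0]-vec[5] = 4-1 = 3 → [3, 2, 8, 1, 9, 1]
reverse → [1, 9, 1, 8, 2, 3]
vec[-1] = vec[1]+vec[-1] = 9+3 = 12 → [1, 9, 1, 8, 2, 12]
insert 5 at 0 → [5, 1, 9, 1, 8, 2, 12]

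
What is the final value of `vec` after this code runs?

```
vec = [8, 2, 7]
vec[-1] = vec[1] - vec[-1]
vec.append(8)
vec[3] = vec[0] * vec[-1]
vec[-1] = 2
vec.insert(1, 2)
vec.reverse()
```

vec[-1] = vec[1]-vec[-1] = 2-7 = -5 → [8, 2, -5]
append 8 → [8, 2, -5, 8]
vec[3] = vec[0]*vec[-1] = 8*8 = 64 → [8, 2, -5, 64]
vec[-1] = 2 → [8, 2, -5, 2]
insert 2 at 1 → [8, 2, 2, -5, 2]
reverse → [2, -5, 2, 2, 8]

[2, -5, 2, 2, 8]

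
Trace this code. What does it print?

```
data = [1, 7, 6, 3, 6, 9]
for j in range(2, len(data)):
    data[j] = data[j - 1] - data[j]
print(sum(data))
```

j=2: data[2] = 7-6 = 1 → [1, 7, 1, 3, 6, 9]
j=3: data[3] = 1-3 = -2 → [1, 7, 1, -2, 6, 9]
j=4: data[4] = (-2)-6 = -8 → [1, 7, 1, -2, -8, 9]
j=5: data[5] = (-8)-9 = -17 → [1, 7, 1, -2, -8, -17]
sum = -18

-18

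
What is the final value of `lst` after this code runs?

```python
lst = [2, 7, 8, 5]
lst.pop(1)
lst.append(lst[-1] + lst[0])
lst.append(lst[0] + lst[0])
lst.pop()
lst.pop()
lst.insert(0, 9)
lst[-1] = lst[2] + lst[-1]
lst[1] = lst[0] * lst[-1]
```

pop(1) removes 7 → [2, 8, 5]
append lst[-1]+lst[0] = 5+2 = 7 → [2, 8, 5, 7]
append lst[0]+lst[0] = 2+2 = 4 → [2, 8, 5, 7, 4]
pop() removes 4 → [2, 8, 5, 7]
pop() removes 7 → [2, 8, 5]
insert 9 at 0 → [9, 2, 8, 5]
lst[-1] = lst[2]+lst[-1] = 8+5 = 13 → [9, 2, 8, 13]
lst[1] = lst[0]*lst[-1] = 9*13 = 117 → [9, 117, 8, 13]

[9, 117, 8, 13]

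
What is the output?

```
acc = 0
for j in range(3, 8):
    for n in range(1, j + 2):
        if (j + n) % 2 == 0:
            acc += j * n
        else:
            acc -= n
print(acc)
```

202

j=3,n=1: even sum, acc = 0+3 = 3
j=3,n=2: odd sum, acc = 3-2 = 1
j=3,n=3: even sum, acc = 1+9 = 10
j=3,n=4: odd sum, acc = 10-4 = 6
j=4,n=1: odd sum, acc = 6-1 = 5
j=4,n=2: even sum, acc = 5+8 = 13
j=4,n=3: odd sum, acc = 13-3 = 10
j=4,n=4: even sum, acc = 10+16 = 26
j=4,n=5: odd sum, acc = 26-5 = 21
j=5,n=1: even sum, acc = 21+5 = 26
j=5,n=2: odd sum, acc = 26-2 = 24
j=5,n=3: even sum, acc = 24+15 = 39
j=5,n=4: odd sum, acc = 39-4 = 35
j=5,n=5: even sum, acc = 35+25 = 60
j=5,n=6: odd sum, acc = 60-6 = 54
j=6,n=1: odd sum, acc = 54-1 = 53
j=6,n=2: even sum, acc = 53+12 = 65
j=6,n=3: odd sum, acc = 65-3 = 62
j=6,n=4: even sum, acc = 62+24 = 86
j=6,n=5: odd sum, acc = 86-5 = 81
j=6,n=6: even sum, acc = 81+36 = 117
j=6,n=7: odd sum, acc = 117-7 = 110
j=7,n=1: even sum, acc = 110+7 = 117
j=7,n=2: odd sum, acc = 117-2 = 115
j=7,n=3: even sum, acc = 115+21 = 136
j=7,n=4: odd sum, acc = 136-4 = 132
j=7,n=5: even sum, acc = 132+35 = 167
j=7,n=6: odd sum, acc = 167-6 = 161
j=7,n=7: even sum, acc = 161+49 = 210
j=7,n=8: odd sum, acc = 210-8 = 202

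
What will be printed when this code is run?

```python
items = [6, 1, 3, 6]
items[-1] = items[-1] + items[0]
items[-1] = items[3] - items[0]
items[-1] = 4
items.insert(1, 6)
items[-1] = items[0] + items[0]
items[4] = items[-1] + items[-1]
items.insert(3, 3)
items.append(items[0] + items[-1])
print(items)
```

[6, 6, 1, 3, 3, 24, 30]

items[-1] = items[-1]+items[0] = 6+6 = 12 → [6, 1, 3, 12]
items[-1] = items[3]-items[0] = 12-6 = 6 → [6, 1, 3, 6]
items[-1] = 4 → [6, 1, 3, 4]
insert 6 at 1 → [6, 6, 1, 3, 4]
items[-1] = items[0]+items[0] = 6+6 = 12 → [6, 6, 1, 3, 12]
items[4] = items[-1]+items[-1] = 12+12 = 24 → [6, 6, 1, 3, 24]
insert 3 at 3 → [6, 6, 1, 3, 3, 24]
append items[0]+items[-1] = 6+24 = 30 → [6, 6, 1, 3, 3, 24, 30]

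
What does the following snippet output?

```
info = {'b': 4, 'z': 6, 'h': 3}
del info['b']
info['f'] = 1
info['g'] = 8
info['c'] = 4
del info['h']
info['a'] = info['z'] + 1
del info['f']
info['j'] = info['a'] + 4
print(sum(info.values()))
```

del 'b' → {'z': 6, 'h': 3}
info['f'] = 1 → {'z': 6, 'h': 3, 'f': 1}
info['g'] = 8 → {'z': 6, 'h': 3, 'f': 1, 'g': 8}
info['c'] = 4 → {'z': 6, 'h': 3, 'f': 1, 'g': 8, 'c': 4}
del 'h' → {'z': 6, 'f': 1, 'g': 8, 'c': 4}
info['a'] = info['z']+1 = 7 → {'z': 6, 'f': 1, 'g': 8, 'c': 4, 'a': 7}
del 'f' → {'z': 6, 'g': 8, 'c': 4, 'a': 7}
info['j'] = info['a']+4 = 11 → {'z': 6, 'g': 8, 'c': 4, 'a': 7, 'j': 11}
sum of values = 36

36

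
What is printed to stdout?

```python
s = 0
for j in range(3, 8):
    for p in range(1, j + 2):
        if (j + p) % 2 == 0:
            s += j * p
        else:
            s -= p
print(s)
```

j=3,p=1: even sum, s = 0+3 = 3
j=3,p=2: odd sum, s = 3-2 = 1
j=3,p=3: even sum, s = 1+9 = 10
j=3,p=4: odd sum, s = 10-4 = 6
j=4,p=1: odd sum, s = 6-1 = 5
j=4,p=2: even sum, s = 5+8 = 13
j=4,p=3: odd sum, s = 13-3 = 10
j=4,p=4: even sum, s = 10+16 = 26
j=4,p=5: odd sum, s = 26-5 = 21
j=5,p=1: even sum, s = 21+5 = 26
j=5,p=2: odd sum, s = 26-2 = 24
j=5,p=3: even sum, s = 24+15 = 39
j=5,p=4: odd sum, s = 39-4 = 35
j=5,p=5: even sum, s = 35+25 = 60
j=5,p=6: odd sum, s = 60-6 = 54
j=6,p=1: odd sum, s = 54-1 = 53
j=6,p=2: even sum, s = 53+12 = 65
j=6,p=3: odd sum, s = 65-3 = 62
j=6,p=4: even sum, s = 62+24 = 86
j=6,p=5: odd sum, s = 86-5 = 81
j=6,p=6: even sum, s = 81+36 = 117
j=6,p=7: odd sum, s = 117-7 = 110
j=7,p=1: even sum, s = 110+7 = 117
j=7,p=2: odd sum, s = 117-2 = 115
j=7,p=3: even sum, s = 115+21 = 136
j=7,p=4: odd sum, s = 136-4 = 132
j=7,p=5: even sum, s = 132+35 = 167
j=7,p=6: odd sum, s = 167-6 = 161
j=7,p=7: even sum, s = 161+49 = 210
j=7,p=8: odd sum, s = 210-8 = 202

202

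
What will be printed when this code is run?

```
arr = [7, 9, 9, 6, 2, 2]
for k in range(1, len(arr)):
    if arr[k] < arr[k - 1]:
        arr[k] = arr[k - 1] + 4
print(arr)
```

k=1: 9>=7, unchanged → [7, 9, 9, 6, 2, 2]
k=2: 9>=9, unchanged → [7, 9, 9, 6, 2, 2]
k=3: 6<9, arr[3] = 9+4 = 13 → [7, 9, 9, 13, 2, 2]
k=4: 2<13, arr[4] = 13+4 = 17 → [7, 9, 9, 13, 17, 2]
k=5: 2<17, arr[5] = 17+4 = 21 → [7, 9, 9, 13, 17, 21]

[7, 9, 9, 13, 17, 21]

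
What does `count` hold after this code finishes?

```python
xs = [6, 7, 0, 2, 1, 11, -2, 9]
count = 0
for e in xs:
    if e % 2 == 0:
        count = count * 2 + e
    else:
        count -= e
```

-39

e=6: even, count = 0*2+6 = 6
e=7: not even, count = 6-7 = -1
e=0: even, count = (-1)*2+0 = -2
e=2: even, count = (-2)*2+2 = -2
e=1: not even, count = (-2)-1 = -3
e=11: not even, count = (-3)-11 = -14
e=-2: even, count = (-14)*2+(-2) = -30
e=9: not even, count = (-30)-9 = -39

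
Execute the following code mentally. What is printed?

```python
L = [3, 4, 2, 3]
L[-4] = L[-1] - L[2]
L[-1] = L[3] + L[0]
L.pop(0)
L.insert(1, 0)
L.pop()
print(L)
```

[4, 0, 2]

L[-4] = L[-1]-L[2] = 3-2 = 1 → [1, 4, 2, 3]
L[-1] = L[3]+L[0] = 3+1 = 4 → [1, 4, 2, 4]
pop(0) removes 1 → [4, 2, 4]
insert 0 at 1 → [4, 0, 2, 4]
pop() removes 4 → [4, 0, 2]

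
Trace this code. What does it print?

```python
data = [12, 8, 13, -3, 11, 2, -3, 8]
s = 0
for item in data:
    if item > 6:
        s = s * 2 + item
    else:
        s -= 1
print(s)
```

330

item=12: >6, s = 0*2+12 = 12
item=8: >6, s = 12*2+8 = 32
item=13: >6, s = 32*2+13 = 77
item=-3: not >6, s = 77-1 = 76
item=11: >6, s = 76*2+11 = 163
item=2: not >6, s = 163-1 = 162
item=-3: not >6, s = 162-1 = 161
item=8: >6, s = 161*2+8 = 330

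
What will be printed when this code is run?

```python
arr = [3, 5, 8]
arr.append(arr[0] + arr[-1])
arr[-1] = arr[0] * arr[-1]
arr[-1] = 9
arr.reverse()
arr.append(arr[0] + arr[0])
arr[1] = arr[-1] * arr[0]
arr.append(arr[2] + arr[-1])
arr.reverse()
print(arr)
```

append arr[0]+arr[-1] = 3+8 = 11 → [3, 5, 8, 11]
arr[-1] = arr[0]*arr[-1] = 3*11 = 33 → [3, 5, 8, 33]
arr[-1] = 9 → [3, 5, 8, 9]
reverse → [9, 8, 5, 3]
append arr[0]+arr[0] = 9+9 = 18 → [9, 8, 5, 3, 18]
arr[1] = arr[-1]*arr[0] = 18*9 = 162 → [9, 162, 5, 3, 18]
append arr[2]+arr[-1] = 5+18 = 23 → [9, 162, 5, 3, 18, 23]
reverse → [23, 18, 3, 5, 162, 9]

[23, 18, 3, 5, 162, 9]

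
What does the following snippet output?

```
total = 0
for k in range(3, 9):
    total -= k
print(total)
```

k=3: total = 0-3 = -3
k=4: total = (-3)-4 = -7
k=5: total = (-7)-5 = -12
k=6: total = (-12)-6 = -18
k=7: total = (-18)-7 = -25
k=8: total = (-25)-8 = -33

-33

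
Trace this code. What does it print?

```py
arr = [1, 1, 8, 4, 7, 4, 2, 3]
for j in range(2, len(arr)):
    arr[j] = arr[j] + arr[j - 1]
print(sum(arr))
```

j=2: arr[2] = 8+1 = 9 → [1, 1, 9, 4, 7, 4, 2, 3]
j=3: arr[3] = 4+9 = 13 → [1, 1, 9, 13, 7, 4, 2, 3]
j=4: arr[4] = 7+13 = 20 → [1, 1, 9, 13, 20, 4, 2, 3]
j=5: arr[5] = 4+20 = 24 → [1, 1, 9, 13, 20, 24, 2, 3]
j=6: arr[6] = 2+24 = 26 → [1, 1, 9, 13, 20, 24, 26, 3]
j=7: arr[7] = 3+26 = 29 → [1, 1, 9, 13, 20, 24, 26, 29]
sum = 123

123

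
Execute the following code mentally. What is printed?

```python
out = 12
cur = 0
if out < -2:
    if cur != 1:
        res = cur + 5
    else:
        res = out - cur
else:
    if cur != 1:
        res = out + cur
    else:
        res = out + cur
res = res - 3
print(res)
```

9

out=12, cur=0
out < -2 is False; cur != 1 is True
→ res = out + cur = 12
res = 12-3 = 9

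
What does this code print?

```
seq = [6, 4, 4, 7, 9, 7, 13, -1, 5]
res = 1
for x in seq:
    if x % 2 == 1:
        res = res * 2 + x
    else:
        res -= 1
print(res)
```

x=6: not odd, res = 1-1 = 0
x=4: not odd, res = 0-1 = -1
x=4: not odd, res = (-1)-1 = -2
x=7: odd, res = (-2)*2+7 = 3
x=9: odd, res = 3*2+9 = 15
x=7: odd, res = 15*2+7 = 37
x=13: odd, res = 37*2+13 = 87
x=-1: odd, res = 87*2+(-1) = 173
x=5: odd, res = 173*2+5 = 351

351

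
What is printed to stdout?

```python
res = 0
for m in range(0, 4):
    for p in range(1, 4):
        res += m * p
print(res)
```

m=0,p=1: res = 0+0 = 0
m=0,p=2: res = 0+0 = 0
m=0,p=3: res = 0+0 = 0
m=1,p=1: res = 0+1 = 1
m=1,p=2: res = 1+2 = 3
m=1,p=3: res = 3+3 = 6
m=2,p=1: res = 6+2 = 8
m=2,p=2: res = 8+4 = 12
m=2,p=3: res = 12+6 = 18
m=3,p=1: res = 18+3 = 21
m=3,p=2: res = 21+6 = 27
m=3,p=3: res = 27+9 = 36

36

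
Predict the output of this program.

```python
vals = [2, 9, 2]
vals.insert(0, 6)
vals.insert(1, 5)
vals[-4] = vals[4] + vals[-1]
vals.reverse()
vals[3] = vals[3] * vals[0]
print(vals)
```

insert 6 at 0 → [6, 2, 9, 2]
insert 5 at 1 → [6, 5, 2, 9, 2]
vals[-4] = vals[4]+vals[-1] = 2+2 = 4 → [6, 4, 2, 9, 2]
reverse → [2, 9, 2, 4, 6]
vals[3] = vals[3]*vals[0] = 4*2 = 8 → [2, 9, 2, 8, 6]

[2, 9, 2, 8, 6]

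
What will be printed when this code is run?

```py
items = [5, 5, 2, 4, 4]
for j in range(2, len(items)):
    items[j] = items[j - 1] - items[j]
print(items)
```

j=2: items[2] = 5-2 = 3 → [5, 5, 3, 4, 4]
j=3: items[3] = 3-4 = -1 → [5, 5, 3, -1, 4]
j=4: items[4] = (-1)-4 = -5 → [5, 5, 3, -1, -5]

[5, 5, 3, -1, -5]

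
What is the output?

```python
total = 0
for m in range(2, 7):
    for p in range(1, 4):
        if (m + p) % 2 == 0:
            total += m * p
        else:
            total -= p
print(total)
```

m=2,p=1: odd sum, total = 0-1 = -1
m=2,p=2: even sum, total = (-1)+4 = 3
m=2,p=3: odd sum, total = 3-3 = 0
m=3,p=1: even sum, total = 0+3 = 3
m=3,p=2: odd sum, total = 3-2 = 1
m=3,p=3: even sum, total = 1+9 = 10
m=4,p=1: odd sum, total = 10-1 = 9
m=4,p=2: even sum, total = 9+8 = 17
m=4,p=3: odd sum, total = 17-3 = 14
m=5,p=1: even sum, total = 14+5 = 19
m=5,p=2: odd sum, total = 19-2 = 17
m=5,p=3: even sum, total = 17+15 = 32
m=6,p=1: odd sum, total = 32-1 = 31
m=6,p=2: even sum, total = 31+12 = 43
m=6,p=3: odd sum, total = 43-3 = 40

40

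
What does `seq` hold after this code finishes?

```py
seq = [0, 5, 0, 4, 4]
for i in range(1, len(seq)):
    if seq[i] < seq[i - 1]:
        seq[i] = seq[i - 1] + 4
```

i=1: 5>=0, unchanged → [0, 5, 0, 4, 4]
i=2: 0<5, seq[2] = 5+4 = 9 → [0, 5, 9, 4, 4]
i=3: 4<9, seq[3] = 9+4 = 13 → [0, 5, 9, 13, 4]
i=4: 4<13, seq[4] = 13+4 = 17 → [0, 5, 9, 13, 17]

[0, 5, 9, 13, 17]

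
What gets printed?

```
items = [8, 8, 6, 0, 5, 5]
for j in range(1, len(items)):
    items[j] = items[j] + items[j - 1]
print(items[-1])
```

32

j=1: items[1] = 8+8 = 16 → [8, 16, 6, 0, 5, 5]
j=2: items[2] = 6+16 = 22 → [8, 16, 22, 0, 5, 5]
j=3: items[3] = 0+22 = 22 → [8, 16, 22, 22, 5, 5]
j=4: items[4] = 5+22 = 27 → [8, 16, 22, 22, 27, 5]
j=5: items[5] = 5+27 = 32 → [8, 16, 22, 22, 27, 32]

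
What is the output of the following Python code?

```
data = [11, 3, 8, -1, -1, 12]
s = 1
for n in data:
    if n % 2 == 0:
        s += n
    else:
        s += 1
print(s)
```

n=11: not even, s = 1+1 = 2
n=3: not even, s = 2+1 = 3
n=8: even, s = 3+8 = 11
n=-1: not even, s = 11+1 = 12
n=-1: not even, s = 12+1 = 13
n=12: even, s = 13+12 = 25

25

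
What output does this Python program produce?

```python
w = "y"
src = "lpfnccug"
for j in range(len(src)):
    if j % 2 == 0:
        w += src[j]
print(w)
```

ylfcu

j=0: add 'l' → 'yl'
j=1: skip
j=2: add 'f' → 'ylf'
j=3: skip
j=4: add 'c' → 'ylfc'
j=5: skip
j=6: add 'u' → 'ylfcu'
j=7: skip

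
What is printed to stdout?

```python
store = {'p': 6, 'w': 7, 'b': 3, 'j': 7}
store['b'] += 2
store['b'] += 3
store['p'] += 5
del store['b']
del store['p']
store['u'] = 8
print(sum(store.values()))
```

store['b'] = 3+2 = 5 → {'p': 6, 'w': 7, 'b': 5, 'j': 7}
store['b'] = 5+3 = 8 → {'p': 6, 'w': 7, 'b': 8, 'j': 7}
store['p'] = 6+5 = 11 → {'p': 11, 'w': 7, 'b': 8, 'j': 7}
del 'b' → {'p': 11, 'w': 7, 'j': 7}
del 'p' → {'w': 7, 'j': 7}
store['u'] = 8 → {'w': 7, 'j': 7, 'u': 8}
sum of values = 22

22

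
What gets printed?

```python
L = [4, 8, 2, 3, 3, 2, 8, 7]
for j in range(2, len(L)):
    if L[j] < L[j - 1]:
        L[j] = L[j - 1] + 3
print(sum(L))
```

123

j=2: 2<8, L[2] = 8+3 = 11 → [4, 8, 11, 3, 3, 2, 8, 7]
j=3: 3<11, L[3] = 11+3 = 14 → [4, 8, 11, 14, 3, 2, 8, 7]
j=4: 3<14, L[4] = 14+3 = 17 → [4, 8, 11, 14, 17, 2, 8, 7]
j=5: 2<17, L[5] = 17+3 = 20 → [4, 8, 11, 14, 17, 20, 8, 7]
j=6: 8<20, L[6] = 20+3 = 23 → [4, 8, 11, 14, 17, 20, 23, 7]
j=7: 7<23, L[7] = 23+3 = 26 → [4, 8, 11, 14, 17, 20, 23, 26]
sum = 123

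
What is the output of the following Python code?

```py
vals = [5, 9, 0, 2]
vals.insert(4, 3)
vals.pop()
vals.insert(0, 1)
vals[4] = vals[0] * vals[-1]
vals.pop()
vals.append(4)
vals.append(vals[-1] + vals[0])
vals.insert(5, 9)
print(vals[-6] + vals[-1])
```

insert 3 at 4 → [5, 9, 0, 2, 3]
pop() removes 3 → [5, 9, 0, 2]
insert 1 at 0 → [1, 5, 9, 0, 2]
vals[4] = vals[0]*vals[-1] = 1*2 = 2 → [1, 5, 9, 0, 2]
pop() removes 2 → [1, 5, 9, 0]
append 4 → [1, 5, 9, 0, 4]
append vals[-1]+vals[0] = 4+1 = 5 → [1, 5, 9, 0, 4, 5]
insert 9 at 5 → [1, 5, 9, 0, 4, 9, 5]
vals[-6]+vals[-1] = 5+5 = 10

10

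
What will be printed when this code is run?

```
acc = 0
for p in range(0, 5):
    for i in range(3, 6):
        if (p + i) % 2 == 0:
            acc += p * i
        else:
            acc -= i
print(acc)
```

p=0,i=3: odd sum, acc = 0-3 = -3
p=0,i=4: even sum, acc = (-3)+0 = -3
p=0,i=5: odd sum, acc = (-3)-5 = -8
p=1,i=3: even sum, acc = (-8)+3 = -5
p=1,i=4: odd sum, acc = (-5)-4 = -9
p=1,i=5: even sum, acc = (-9)+5 = -4
p=2,i=3: odd sum, acc = (-4)-3 = -7
p=2,i=4: even sum, acc = (-7)+8 = 1
p=2,i=5: odd sum, acc = 1-5 = -4
p=3,i=3: even sum, acc = (-4)+9 = 5
p=3,i=4: odd sum, acc = 5-4 = 1
p=3,i=5: even sum, acc = 1+15 = 16
p=4,i=3: odd sum, acc = 16-3 = 13
p=4,i=4: even sum, acc = 13+16 = 29
p=4,i=5: odd sum, acc = 29-5 = 24

24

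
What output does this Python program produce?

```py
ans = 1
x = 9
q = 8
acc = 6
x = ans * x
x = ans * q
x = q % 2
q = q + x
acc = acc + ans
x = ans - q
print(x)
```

-7

x = 1*9 = 9
x = 1*8 = 8
x = 8%2 = 0
q = 8+0 = 8
acc = 6+1 = 7
x = 1-8 = -7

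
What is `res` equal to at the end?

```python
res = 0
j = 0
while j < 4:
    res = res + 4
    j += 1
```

j=0: res = 0+4 = 4
j=1: res = 4+4 = 8
j=2: res = 8+4 = 12
j=3: res = 12+4 = 16

16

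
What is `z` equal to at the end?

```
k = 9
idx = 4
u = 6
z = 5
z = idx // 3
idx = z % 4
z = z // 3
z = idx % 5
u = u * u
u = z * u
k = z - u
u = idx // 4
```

z = 4//3 = 1
idx = 1%4 = 1
z = 1//3 = 0
z = 1%5 = 1
u = 6*6 = 36
u = 1*36 = 36
k = 1-36 = -35
u = 1//4 = 0

1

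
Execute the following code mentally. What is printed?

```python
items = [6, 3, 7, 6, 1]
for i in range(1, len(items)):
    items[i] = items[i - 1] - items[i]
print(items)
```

[6, 3, -4, -10, -11]

i=1: items[1] = 6-3 = 3 → [6, 3, 7, 6, 1]
i=2: items[2] = 3-7 = -4 → [6, 3, -4, 6, 1]
i=3: items[3] = (-4)-6 = -10 → [6, 3, -4, -10, 1]
i=4: items[4] = (-10)-1 = -11 → [6, 3, -4, -10, -11]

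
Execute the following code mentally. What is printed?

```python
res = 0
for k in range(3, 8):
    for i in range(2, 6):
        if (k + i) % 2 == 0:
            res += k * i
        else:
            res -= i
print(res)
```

146

k=3,i=2: odd sum, res = 0-2 = -2
k=3,i=3: even sum, res = (-2)+9 = 7
k=3,i=4: odd sum, res = 7-4 = 3
k=3,i=5: even sum, res = 3+15 = 18
k=4,i=2: even sum, res = 18+8 = 26
k=4,i=3: odd sum, res = 26-3 = 23
k=4,i=4: even sum, res = 23+16 = 39
k=4,i=5: odd sum, res = 39-5 = 34
k=5,i=2: odd sum, res = 34-2 = 32
k=5,i=3: even sum, res = 32+15 = 47
k=5,i=4: odd sum, res = 47-4 = 43
k=5,i=5: even sum, res = 43+25 = 68
k=6,i=2: even sum, res = 68+12 = 80
k=6,i=3: odd sum, res = 80-3 = 77
k=6,i=4: even sum, res = 77+24 = 101
k=6,i=5: odd sum, res = 101-5 = 96
k=7,i=2: odd sum, res = 96-2 = 94
k=7,i=3: even sum, res = 94+21 = 115
k=7,i=4: odd sum, res = 115-4 = 111
k=7,i=5: even sum, res = 111+35 = 146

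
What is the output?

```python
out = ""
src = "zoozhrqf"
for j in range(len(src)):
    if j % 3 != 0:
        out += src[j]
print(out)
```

oohrf

j=0: skip
j=1: add 'o' → 'o'
j=2: add 'o' → 'oo'
j=3: skip
j=4: add 'h' → 'ooh'
j=5: add 'r' → 'oohr'
j=6: skip
j=7: add 'f' → 'oohrf'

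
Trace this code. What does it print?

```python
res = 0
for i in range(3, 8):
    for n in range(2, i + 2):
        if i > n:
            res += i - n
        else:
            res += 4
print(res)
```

75

i=3,n=2: 3>2, res = 0+1 = 1
i=3,n=3: not 3>3, res = 1+4 = 5
i=3,n=4: not 3>4, res = 5+4 = 9
i=4,n=2: 4>2, res = 9+2 = 11
i=4,n=3: 4>3, res = 11+1 = 12
i=4,n=4: not 4>4, res = 12+4 = 16
i=4,n=5: not 4>5, res = 16+4 = 20
i=5,n=2: 5>2, res = 20+3 = 23
i=5,n=3: 5>3, res = 23+2 = 25
i=5,n=4: 5>4, res = 25+1 = 26
i=5,n=5: not 5>5, res = 26+4 = 30
i=5,n=6: not 5>6, res = 30+4 = 34
i=6,n=2: 6>2, res = 34+4 = 38
i=6,n=3: 6>3, res = 38+3 = 41
i=6,n=4: 6>4, res = 41+2 = 43
i=6,n=5: 6>5, res = 43+1 = 44
i=6,n=6: not 6>6, res = 44+4 = 48
i=6,n=7: not 6>7, res = 48+4 = 52
i=7,n=2: 7>2, res = 52+5 = 57
i=7,n=3: 7>3, res = 57+4 = 61
i=7,n=4: 7>4, res = 61+3 = 64
i=7,n=5: 7>5, res = 64+2 = 66
i=7,n=6: 7>6, res = 66+1 = 67
i=7,n=7: not 7>7, res = 67+4 = 71
i=7,n=8: not 7>8, res = 71+4 = 75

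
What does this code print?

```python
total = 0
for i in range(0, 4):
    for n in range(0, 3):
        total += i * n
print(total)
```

i=0,n=0: total = 0+0 = 0
i=0,n=1: total = 0+0 = 0
i=0,n=2: total = 0+0 = 0
i=1,n=0: total = 0+0 = 0
i=1,n=1: total = 0+1 = 1
i=1,n=2: total = 1+2 = 3
i=2,n=0: total = 3+0 = 3
i=2,n=1: total = 3+2 = 5
i=2,n=2: total = 5+4 = 9
i=3,n=0: total = 9+0 = 9
i=3,n=1: total = 9+3 = 12
i=3,n=2: total = 12+6 = 18

18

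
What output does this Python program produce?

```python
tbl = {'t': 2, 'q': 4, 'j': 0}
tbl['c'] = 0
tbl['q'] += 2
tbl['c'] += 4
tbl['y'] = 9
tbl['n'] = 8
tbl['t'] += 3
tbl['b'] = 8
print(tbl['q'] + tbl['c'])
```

tbl['c'] = 0 → {'t': 2, 'q': 4, 'j': 0, 'c': 0}
tbl['q'] = 4+2 = 6 → {'t': 2, 'q': 6, 'j': 0, 'c': 0}
tbl['c'] = 0+4 = 4 → {'t': 2, 'q': 6, 'j': 0, 'c': 4}
tbl['y'] = 9 → {'t': 2, 'q': 6, 'j': 0, 'c': 4, 'y': 9}
tbl['n'] = 8 → {'t': 2, 'q': 6, 'j': 0, 'c': 4, 'y': 9, 'n': 8}
tbl['t'] = 2+3 = 5 → {'t': 5, 'q': 6, 'j': 0, 'c': 4, 'y': 9, 'n': 8}
tbl['b'] = 8 → {'t': 5, 'q': 6, 'j': 0, 'c': 4, 'y': 9, 'n': 8, 'b': 8}
tbl['q']+tbl['c'] = 6+4 = 10

10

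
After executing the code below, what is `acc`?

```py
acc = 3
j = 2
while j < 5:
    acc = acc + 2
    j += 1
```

j=2: acc = 3+2 = 5
j=3: acc = 5+2 = 7
j=4: acc = 7+2 = 9

9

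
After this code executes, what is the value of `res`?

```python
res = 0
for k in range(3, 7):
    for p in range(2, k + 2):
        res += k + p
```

156

k=3,p=2: res = 0+5 = 5
k=3,p=3: res = 5+6 = 11
k=3,p=4: res = 11+7 = 18
k=4,p=2: res = 18+6 = 24
k=4,p=3: res = 24+7 = 31
k=4,p=4: res = 31+8 = 39
k=4,p=5: res = 39+9 = 48
k=5,p=2: res = 48+7 = 55
k=5,p=3: res = 55+8 = 63
k=5,p=4: res = 63+9 = 72
k=5,p=5: res = 72+10 = 82
k=5,p=6: res = 82+11 = 93
k=6,p=2: res = 93+8 = 101
k=6,p=3: res = 101+9 = 110
k=6,p=4: res = 110+10 = 120
k=6,p=5: res = 120+11 = 131
k=6,p=6: res = 131+12 = 143
k=6,p=7: res = 143+13 = 156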